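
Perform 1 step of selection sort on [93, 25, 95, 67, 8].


Initial: [93, 25, 95, 67, 8]
Step 1: min=8 at 4
  Swap: [8, 25, 95, 67, 93]

After 1 step: [8, 25, 95, 67, 93]


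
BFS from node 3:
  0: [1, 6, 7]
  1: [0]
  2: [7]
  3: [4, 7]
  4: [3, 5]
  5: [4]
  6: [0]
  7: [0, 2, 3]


Visit 3, enqueue [4, 7]
Visit 4, enqueue [5]
Visit 7, enqueue [0, 2]
Visit 5, enqueue []
Visit 0, enqueue [1, 6]
Visit 2, enqueue []
Visit 1, enqueue []
Visit 6, enqueue []

BFS order: [3, 4, 7, 5, 0, 2, 1, 6]


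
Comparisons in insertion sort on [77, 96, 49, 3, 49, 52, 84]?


Algorithm: insertion sort
Input: [77, 96, 49, 3, 49, 52, 84]
Sorted: [3, 49, 49, 52, 77, 84, 96]

14


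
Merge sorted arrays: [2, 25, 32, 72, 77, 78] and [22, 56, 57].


Take 2 from A
Take 22 from B
Take 25 from A
Take 32 from A
Take 56 from B
Take 57 from B

Merged: [2, 22, 25, 32, 56, 57, 72, 77, 78]


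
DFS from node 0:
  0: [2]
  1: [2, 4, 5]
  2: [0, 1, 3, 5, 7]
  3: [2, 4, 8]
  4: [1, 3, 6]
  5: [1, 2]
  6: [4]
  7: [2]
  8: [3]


Visit 0, push [2]
Visit 2, push [7, 5, 3, 1]
Visit 1, push [5, 4]
Visit 4, push [6, 3]
Visit 3, push [8]
Visit 8, push []
Visit 6, push []
Visit 5, push []
Visit 7, push []

DFS order: [0, 2, 1, 4, 3, 8, 6, 5, 7]


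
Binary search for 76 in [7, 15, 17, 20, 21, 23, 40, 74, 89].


Step 1: lo=0, hi=8, mid=4, val=21
Step 2: lo=5, hi=8, mid=6, val=40
Step 3: lo=7, hi=8, mid=7, val=74
Step 4: lo=8, hi=8, mid=8, val=89

Not found


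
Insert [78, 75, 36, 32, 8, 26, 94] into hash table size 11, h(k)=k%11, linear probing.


Insert 78: h=1 -> slot 1
Insert 75: h=9 -> slot 9
Insert 36: h=3 -> slot 3
Insert 32: h=10 -> slot 10
Insert 8: h=8 -> slot 8
Insert 26: h=4 -> slot 4
Insert 94: h=6 -> slot 6

Table: [None, 78, None, 36, 26, None, 94, None, 8, 75, 32]


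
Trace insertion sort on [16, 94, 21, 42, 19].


Initial: [16, 94, 21, 42, 19]
Insert 94: [16, 94, 21, 42, 19]
Insert 21: [16, 21, 94, 42, 19]
Insert 42: [16, 21, 42, 94, 19]
Insert 19: [16, 19, 21, 42, 94]

Sorted: [16, 19, 21, 42, 94]


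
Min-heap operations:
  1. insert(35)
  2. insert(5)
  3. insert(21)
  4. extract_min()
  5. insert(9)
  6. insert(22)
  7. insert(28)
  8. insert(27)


insert(35) -> [35]
insert(5) -> [5, 35]
insert(21) -> [5, 35, 21]
extract_min()->5, [21, 35]
insert(9) -> [9, 35, 21]
insert(22) -> [9, 22, 21, 35]
insert(28) -> [9, 22, 21, 35, 28]
insert(27) -> [9, 22, 21, 35, 28, 27]

Final heap: [9, 22, 21, 35, 28, 27]


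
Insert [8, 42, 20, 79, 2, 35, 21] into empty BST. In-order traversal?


Insert 8: root
Insert 42: R from 8
Insert 20: R from 8 -> L from 42
Insert 79: R from 8 -> R from 42
Insert 2: L from 8
Insert 35: R from 8 -> L from 42 -> R from 20
Insert 21: R from 8 -> L from 42 -> R from 20 -> L from 35

In-order: [2, 8, 20, 21, 35, 42, 79]


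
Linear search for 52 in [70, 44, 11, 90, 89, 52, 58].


i=0: 70!=52
i=1: 44!=52
i=2: 11!=52
i=3: 90!=52
i=4: 89!=52
i=5: 52==52 found!

Found at 5, 6 comps


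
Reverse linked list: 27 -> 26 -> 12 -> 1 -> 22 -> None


Step 1: curr=27, set curr.next=prev(None) | reversed so far: 27
Step 2: curr=26, set curr.next=prev(27) | reversed so far: 26 -> 27
Step 3: curr=12, set curr.next=prev(26) | reversed so far: 12 -> 26 -> 27
Step 4: curr=1, set curr.next=prev(12) | reversed so far: 1 -> 12 -> 26 -> 27
Step 5: curr=22, set curr.next=prev(1) | reversed so far: 22 -> 1 -> 12 -> 26 -> 27

22 -> 1 -> 12 -> 26 -> 27 -> None


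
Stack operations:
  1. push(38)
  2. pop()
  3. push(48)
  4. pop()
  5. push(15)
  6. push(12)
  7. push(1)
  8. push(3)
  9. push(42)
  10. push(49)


push(38) -> [38]
pop()->38, []
push(48) -> [48]
pop()->48, []
push(15) -> [15]
push(12) -> [15, 12]
push(1) -> [15, 12, 1]
push(3) -> [15, 12, 1, 3]
push(42) -> [15, 12, 1, 3, 42]
push(49) -> [15, 12, 1, 3, 42, 49]

Final stack: [15, 12, 1, 3, 42, 49]


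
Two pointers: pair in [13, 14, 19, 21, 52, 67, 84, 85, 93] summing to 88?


lo=0(13)+hi=8(93)=106
lo=0(13)+hi=7(85)=98
lo=0(13)+hi=6(84)=97
lo=0(13)+hi=5(67)=80
lo=1(14)+hi=5(67)=81
lo=2(19)+hi=5(67)=86
lo=3(21)+hi=5(67)=88

Yes: 21+67=88


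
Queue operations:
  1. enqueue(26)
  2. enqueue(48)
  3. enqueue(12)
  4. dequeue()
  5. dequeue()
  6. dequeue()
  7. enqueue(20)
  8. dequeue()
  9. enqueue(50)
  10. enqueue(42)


enqueue(26) -> [26]
enqueue(48) -> [26, 48]
enqueue(12) -> [26, 48, 12]
dequeue()->26, [48, 12]
dequeue()->48, [12]
dequeue()->12, []
enqueue(20) -> [20]
dequeue()->20, []
enqueue(50) -> [50]
enqueue(42) -> [50, 42]

Final queue: [50, 42]


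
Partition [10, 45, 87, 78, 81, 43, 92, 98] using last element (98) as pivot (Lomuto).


Pivot: 98
  10 <= 98: advance i (no swap)
  45 <= 98: advance i (no swap)
  87 <= 98: advance i (no swap)
  78 <= 98: advance i (no swap)
  81 <= 98: advance i (no swap)
  43 <= 98: advance i (no swap)
  92 <= 98: advance i (no swap)
Place pivot at 7: [10, 45, 87, 78, 81, 43, 92, 98]

Partitioned: [10, 45, 87, 78, 81, 43, 92, 98]


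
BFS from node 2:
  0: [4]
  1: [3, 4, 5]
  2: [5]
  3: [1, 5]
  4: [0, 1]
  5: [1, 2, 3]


Visit 2, enqueue [5]
Visit 5, enqueue [1, 3]
Visit 1, enqueue [4]
Visit 3, enqueue []
Visit 4, enqueue [0]
Visit 0, enqueue []

BFS order: [2, 5, 1, 3, 4, 0]


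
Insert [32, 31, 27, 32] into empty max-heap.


Insert 32: [32]
Insert 31: [32, 31]
Insert 27: [32, 31, 27]
Insert 32: [32, 32, 27, 31]

Final heap: [32, 32, 27, 31]


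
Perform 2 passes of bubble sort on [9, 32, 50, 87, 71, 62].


Initial: [9, 32, 50, 87, 71, 62]
Pass 1: [9, 32, 50, 71, 62, 87] (2 swaps)
Pass 2: [9, 32, 50, 62, 71, 87] (1 swaps)

After 2 passes: [9, 32, 50, 62, 71, 87]


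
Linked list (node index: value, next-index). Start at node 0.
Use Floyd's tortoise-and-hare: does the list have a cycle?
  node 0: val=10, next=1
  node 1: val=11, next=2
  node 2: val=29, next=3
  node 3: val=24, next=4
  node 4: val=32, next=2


Floyd's tortoise (slow, +1) and hare (fast, +2):
  init: slow=0, fast=0
  step 1: slow=1, fast=2
  step 2: slow=2, fast=4
  step 3: slow=3, fast=3
  slow == fast at node 3: cycle detected

Cycle: yes


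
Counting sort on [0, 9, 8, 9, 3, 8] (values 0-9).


Input: [0, 9, 8, 9, 3, 8]
Counts: [1, 0, 0, 1, 0, 0, 0, 0, 2, 2]

Sorted: [0, 3, 8, 8, 9, 9]


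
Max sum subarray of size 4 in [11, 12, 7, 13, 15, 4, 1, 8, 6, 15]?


[0:4]: 43
[1:5]: 47
[2:6]: 39
[3:7]: 33
[4:8]: 28
[5:9]: 19
[6:10]: 30

Max: 47 at [1:5]


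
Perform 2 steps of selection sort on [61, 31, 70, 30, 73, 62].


Initial: [61, 31, 70, 30, 73, 62]
Step 1: min=30 at 3
  Swap: [30, 31, 70, 61, 73, 62]
Step 2: min=31 at 1
  Swap: [30, 31, 70, 61, 73, 62]

After 2 steps: [30, 31, 70, 61, 73, 62]


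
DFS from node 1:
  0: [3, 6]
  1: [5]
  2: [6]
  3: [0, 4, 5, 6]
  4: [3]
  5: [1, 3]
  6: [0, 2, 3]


Visit 1, push [5]
Visit 5, push [3]
Visit 3, push [6, 4, 0]
Visit 0, push [6]
Visit 6, push [2]
Visit 2, push []
Visit 4, push []

DFS order: [1, 5, 3, 0, 6, 2, 4]


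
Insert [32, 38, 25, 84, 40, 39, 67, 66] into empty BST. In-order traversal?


Insert 32: root
Insert 38: R from 32
Insert 25: L from 32
Insert 84: R from 32 -> R from 38
Insert 40: R from 32 -> R from 38 -> L from 84
Insert 39: R from 32 -> R from 38 -> L from 84 -> L from 40
Insert 67: R from 32 -> R from 38 -> L from 84 -> R from 40
Insert 66: R from 32 -> R from 38 -> L from 84 -> R from 40 -> L from 67

In-order: [25, 32, 38, 39, 40, 66, 67, 84]


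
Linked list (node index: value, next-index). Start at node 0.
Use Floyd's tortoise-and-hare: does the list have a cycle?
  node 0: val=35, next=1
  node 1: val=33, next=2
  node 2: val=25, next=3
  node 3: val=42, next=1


Floyd's tortoise (slow, +1) and hare (fast, +2):
  init: slow=0, fast=0
  step 1: slow=1, fast=2
  step 2: slow=2, fast=1
  step 3: slow=3, fast=3
  slow == fast at node 3: cycle detected

Cycle: yes


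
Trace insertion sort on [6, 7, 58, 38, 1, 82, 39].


Initial: [6, 7, 58, 38, 1, 82, 39]
Insert 7: [6, 7, 58, 38, 1, 82, 39]
Insert 58: [6, 7, 58, 38, 1, 82, 39]
Insert 38: [6, 7, 38, 58, 1, 82, 39]
Insert 1: [1, 6, 7, 38, 58, 82, 39]
Insert 82: [1, 6, 7, 38, 58, 82, 39]
Insert 39: [1, 6, 7, 38, 39, 58, 82]

Sorted: [1, 6, 7, 38, 39, 58, 82]


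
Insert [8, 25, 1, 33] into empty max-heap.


Insert 8: [8]
Insert 25: [25, 8]
Insert 1: [25, 8, 1]
Insert 33: [33, 25, 1, 8]

Final heap: [33, 25, 1, 8]


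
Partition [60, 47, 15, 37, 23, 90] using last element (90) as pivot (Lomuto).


Pivot: 90
  60 <= 90: advance i (no swap)
  47 <= 90: advance i (no swap)
  15 <= 90: advance i (no swap)
  37 <= 90: advance i (no swap)
  23 <= 90: advance i (no swap)
Place pivot at 5: [60, 47, 15, 37, 23, 90]

Partitioned: [60, 47, 15, 37, 23, 90]


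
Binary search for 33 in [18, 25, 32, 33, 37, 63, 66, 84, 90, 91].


Step 1: lo=0, hi=9, mid=4, val=37
Step 2: lo=0, hi=3, mid=1, val=25
Step 3: lo=2, hi=3, mid=2, val=32
Step 4: lo=3, hi=3, mid=3, val=33

Found at index 3


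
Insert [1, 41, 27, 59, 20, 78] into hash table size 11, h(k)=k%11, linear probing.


Insert 1: h=1 -> slot 1
Insert 41: h=8 -> slot 8
Insert 27: h=5 -> slot 5
Insert 59: h=4 -> slot 4
Insert 20: h=9 -> slot 9
Insert 78: h=1, 1 probes -> slot 2

Table: [None, 1, 78, None, 59, 27, None, None, 41, 20, None]


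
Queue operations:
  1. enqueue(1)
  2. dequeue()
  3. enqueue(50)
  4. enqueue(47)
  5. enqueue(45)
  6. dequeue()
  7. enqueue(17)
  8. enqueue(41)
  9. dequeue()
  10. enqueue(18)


enqueue(1) -> [1]
dequeue()->1, []
enqueue(50) -> [50]
enqueue(47) -> [50, 47]
enqueue(45) -> [50, 47, 45]
dequeue()->50, [47, 45]
enqueue(17) -> [47, 45, 17]
enqueue(41) -> [47, 45, 17, 41]
dequeue()->47, [45, 17, 41]
enqueue(18) -> [45, 17, 41, 18]

Final queue: [45, 17, 41, 18]


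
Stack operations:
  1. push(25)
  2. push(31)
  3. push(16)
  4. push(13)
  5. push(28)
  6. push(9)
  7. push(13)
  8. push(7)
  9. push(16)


push(25) -> [25]
push(31) -> [25, 31]
push(16) -> [25, 31, 16]
push(13) -> [25, 31, 16, 13]
push(28) -> [25, 31, 16, 13, 28]
push(9) -> [25, 31, 16, 13, 28, 9]
push(13) -> [25, 31, 16, 13, 28, 9, 13]
push(7) -> [25, 31, 16, 13, 28, 9, 13, 7]
push(16) -> [25, 31, 16, 13, 28, 9, 13, 7, 16]

Final stack: [25, 31, 16, 13, 28, 9, 13, 7, 16]


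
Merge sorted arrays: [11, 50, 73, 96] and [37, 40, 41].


Take 11 from A
Take 37 from B
Take 40 from B
Take 41 from B

Merged: [11, 37, 40, 41, 50, 73, 96]


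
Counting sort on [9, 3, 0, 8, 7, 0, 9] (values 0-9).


Input: [9, 3, 0, 8, 7, 0, 9]
Counts: [2, 0, 0, 1, 0, 0, 0, 1, 1, 2]

Sorted: [0, 0, 3, 7, 8, 9, 9]


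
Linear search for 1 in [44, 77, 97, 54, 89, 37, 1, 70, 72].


i=0: 44!=1
i=1: 77!=1
i=2: 97!=1
i=3: 54!=1
i=4: 89!=1
i=5: 37!=1
i=6: 1==1 found!

Found at 6, 7 comps


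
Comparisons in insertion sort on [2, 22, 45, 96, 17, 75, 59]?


Algorithm: insertion sort
Input: [2, 22, 45, 96, 17, 75, 59]
Sorted: [2, 17, 22, 45, 59, 75, 96]

12


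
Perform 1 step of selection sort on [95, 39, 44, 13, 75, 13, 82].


Initial: [95, 39, 44, 13, 75, 13, 82]
Step 1: min=13 at 3
  Swap: [13, 39, 44, 95, 75, 13, 82]

After 1 step: [13, 39, 44, 95, 75, 13, 82]


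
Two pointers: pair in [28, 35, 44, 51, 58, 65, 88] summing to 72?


lo=0(28)+hi=6(88)=116
lo=0(28)+hi=5(65)=93
lo=0(28)+hi=4(58)=86
lo=0(28)+hi=3(51)=79
lo=0(28)+hi=2(44)=72

Yes: 28+44=72


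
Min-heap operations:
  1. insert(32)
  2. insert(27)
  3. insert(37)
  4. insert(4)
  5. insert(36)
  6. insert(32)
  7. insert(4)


insert(32) -> [32]
insert(27) -> [27, 32]
insert(37) -> [27, 32, 37]
insert(4) -> [4, 27, 37, 32]
insert(36) -> [4, 27, 37, 32, 36]
insert(32) -> [4, 27, 32, 32, 36, 37]
insert(4) -> [4, 27, 4, 32, 36, 37, 32]

Final heap: [4, 27, 4, 32, 36, 37, 32]


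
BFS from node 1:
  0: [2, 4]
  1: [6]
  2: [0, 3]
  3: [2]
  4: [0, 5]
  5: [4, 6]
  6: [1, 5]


Visit 1, enqueue [6]
Visit 6, enqueue [5]
Visit 5, enqueue [4]
Visit 4, enqueue [0]
Visit 0, enqueue [2]
Visit 2, enqueue [3]
Visit 3, enqueue []

BFS order: [1, 6, 5, 4, 0, 2, 3]


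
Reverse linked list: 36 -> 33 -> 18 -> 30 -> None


Step 1: curr=36, set curr.next=prev(None) | reversed so far: 36
Step 2: curr=33, set curr.next=prev(36) | reversed so far: 33 -> 36
Step 3: curr=18, set curr.next=prev(33) | reversed so far: 18 -> 33 -> 36
Step 4: curr=30, set curr.next=prev(18) | reversed so far: 30 -> 18 -> 33 -> 36

30 -> 18 -> 33 -> 36 -> None


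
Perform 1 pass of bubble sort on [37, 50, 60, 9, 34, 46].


Initial: [37, 50, 60, 9, 34, 46]
Pass 1: [37, 50, 9, 34, 46, 60] (3 swaps)

After 1 pass: [37, 50, 9, 34, 46, 60]


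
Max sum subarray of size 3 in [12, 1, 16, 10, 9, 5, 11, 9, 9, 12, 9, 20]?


[0:3]: 29
[1:4]: 27
[2:5]: 35
[3:6]: 24
[4:7]: 25
[5:8]: 25
[6:9]: 29
[7:10]: 30
[8:11]: 30
[9:12]: 41

Max: 41 at [9:12]


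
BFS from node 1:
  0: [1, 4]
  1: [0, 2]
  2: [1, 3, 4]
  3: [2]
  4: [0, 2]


Visit 1, enqueue [0, 2]
Visit 0, enqueue [4]
Visit 2, enqueue [3]
Visit 4, enqueue []
Visit 3, enqueue []

BFS order: [1, 0, 2, 4, 3]


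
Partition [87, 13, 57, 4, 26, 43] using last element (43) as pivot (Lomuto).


Pivot: 43
  13 <= 43: swap -> [13, 87, 57, 4, 26, 43]
  4 <= 43: swap -> [13, 4, 57, 87, 26, 43]
  26 <= 43: swap -> [13, 4, 26, 87, 57, 43]
Place pivot at 3: [13, 4, 26, 43, 57, 87]

Partitioned: [13, 4, 26, 43, 57, 87]


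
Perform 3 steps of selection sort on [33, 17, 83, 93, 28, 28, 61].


Initial: [33, 17, 83, 93, 28, 28, 61]
Step 1: min=17 at 1
  Swap: [17, 33, 83, 93, 28, 28, 61]
Step 2: min=28 at 4
  Swap: [17, 28, 83, 93, 33, 28, 61]
Step 3: min=28 at 5
  Swap: [17, 28, 28, 93, 33, 83, 61]

After 3 steps: [17, 28, 28, 93, 33, 83, 61]


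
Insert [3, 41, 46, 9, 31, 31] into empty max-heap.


Insert 3: [3]
Insert 41: [41, 3]
Insert 46: [46, 3, 41]
Insert 9: [46, 9, 41, 3]
Insert 31: [46, 31, 41, 3, 9]
Insert 31: [46, 31, 41, 3, 9, 31]

Final heap: [46, 31, 41, 3, 9, 31]


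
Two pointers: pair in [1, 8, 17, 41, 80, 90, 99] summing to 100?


lo=0(1)+hi=6(99)=100

Yes: 1+99=100


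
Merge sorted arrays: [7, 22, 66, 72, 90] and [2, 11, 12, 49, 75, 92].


Take 2 from B
Take 7 from A
Take 11 from B
Take 12 from B
Take 22 from A
Take 49 from B
Take 66 from A
Take 72 from A
Take 75 from B
Take 90 from A

Merged: [2, 7, 11, 12, 22, 49, 66, 72, 75, 90, 92]


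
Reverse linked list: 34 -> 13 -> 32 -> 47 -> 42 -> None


Step 1: curr=34, set curr.next=prev(None) | reversed so far: 34
Step 2: curr=13, set curr.next=prev(34) | reversed so far: 13 -> 34
Step 3: curr=32, set curr.next=prev(13) | reversed so far: 32 -> 13 -> 34
Step 4: curr=47, set curr.next=prev(32) | reversed so far: 47 -> 32 -> 13 -> 34
Step 5: curr=42, set curr.next=prev(47) | reversed so far: 42 -> 47 -> 32 -> 13 -> 34

42 -> 47 -> 32 -> 13 -> 34 -> None


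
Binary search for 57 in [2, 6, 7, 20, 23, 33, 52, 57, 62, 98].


Step 1: lo=0, hi=9, mid=4, val=23
Step 2: lo=5, hi=9, mid=7, val=57

Found at index 7


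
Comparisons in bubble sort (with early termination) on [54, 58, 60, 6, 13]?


Algorithm: bubble sort (with early termination)
Input: [54, 58, 60, 6, 13]
Sorted: [6, 13, 54, 58, 60]

10


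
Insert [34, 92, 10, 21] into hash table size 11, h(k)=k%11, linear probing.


Insert 34: h=1 -> slot 1
Insert 92: h=4 -> slot 4
Insert 10: h=10 -> slot 10
Insert 21: h=10, 1 probes -> slot 0

Table: [21, 34, None, None, 92, None, None, None, None, None, 10]


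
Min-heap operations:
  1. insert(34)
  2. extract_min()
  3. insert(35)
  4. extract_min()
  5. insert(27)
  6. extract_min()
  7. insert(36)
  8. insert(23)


insert(34) -> [34]
extract_min()->34, []
insert(35) -> [35]
extract_min()->35, []
insert(27) -> [27]
extract_min()->27, []
insert(36) -> [36]
insert(23) -> [23, 36]

Final heap: [23, 36]


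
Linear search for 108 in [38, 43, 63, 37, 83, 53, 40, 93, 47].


i=0: 38!=108
i=1: 43!=108
i=2: 63!=108
i=3: 37!=108
i=4: 83!=108
i=5: 53!=108
i=6: 40!=108
i=7: 93!=108
i=8: 47!=108

Not found, 9 comps


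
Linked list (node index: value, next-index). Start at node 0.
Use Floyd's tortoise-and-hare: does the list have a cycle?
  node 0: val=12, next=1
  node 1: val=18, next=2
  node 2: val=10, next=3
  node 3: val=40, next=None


Floyd's tortoise (slow, +1) and hare (fast, +2):
  init: slow=0, fast=0
  step 1: slow=1, fast=2
  step 2: fast 2->3->None, no cycle

Cycle: no


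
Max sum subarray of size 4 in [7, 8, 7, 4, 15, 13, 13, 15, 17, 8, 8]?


[0:4]: 26
[1:5]: 34
[2:6]: 39
[3:7]: 45
[4:8]: 56
[5:9]: 58
[6:10]: 53
[7:11]: 48

Max: 58 at [5:9]


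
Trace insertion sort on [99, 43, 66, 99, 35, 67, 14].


Initial: [99, 43, 66, 99, 35, 67, 14]
Insert 43: [43, 99, 66, 99, 35, 67, 14]
Insert 66: [43, 66, 99, 99, 35, 67, 14]
Insert 99: [43, 66, 99, 99, 35, 67, 14]
Insert 35: [35, 43, 66, 99, 99, 67, 14]
Insert 67: [35, 43, 66, 67, 99, 99, 14]
Insert 14: [14, 35, 43, 66, 67, 99, 99]

Sorted: [14, 35, 43, 66, 67, 99, 99]


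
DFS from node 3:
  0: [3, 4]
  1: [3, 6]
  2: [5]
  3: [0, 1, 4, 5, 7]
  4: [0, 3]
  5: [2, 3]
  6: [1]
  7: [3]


Visit 3, push [7, 5, 4, 1, 0]
Visit 0, push [4]
Visit 4, push []
Visit 1, push [6]
Visit 6, push []
Visit 5, push [2]
Visit 2, push []
Visit 7, push []

DFS order: [3, 0, 4, 1, 6, 5, 2, 7]


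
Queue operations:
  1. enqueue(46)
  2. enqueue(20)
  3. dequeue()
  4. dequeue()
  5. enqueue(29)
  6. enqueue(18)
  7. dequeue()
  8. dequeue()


enqueue(46) -> [46]
enqueue(20) -> [46, 20]
dequeue()->46, [20]
dequeue()->20, []
enqueue(29) -> [29]
enqueue(18) -> [29, 18]
dequeue()->29, [18]
dequeue()->18, []

Final queue: []


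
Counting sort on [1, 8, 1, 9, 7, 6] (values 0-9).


Input: [1, 8, 1, 9, 7, 6]
Counts: [0, 2, 0, 0, 0, 0, 1, 1, 1, 1]

Sorted: [1, 1, 6, 7, 8, 9]


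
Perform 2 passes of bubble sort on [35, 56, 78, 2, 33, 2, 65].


Initial: [35, 56, 78, 2, 33, 2, 65]
Pass 1: [35, 56, 2, 33, 2, 65, 78] (4 swaps)
Pass 2: [35, 2, 33, 2, 56, 65, 78] (3 swaps)

After 2 passes: [35, 2, 33, 2, 56, 65, 78]


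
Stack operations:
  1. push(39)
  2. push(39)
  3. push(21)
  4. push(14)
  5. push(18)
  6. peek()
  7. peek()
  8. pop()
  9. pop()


push(39) -> [39]
push(39) -> [39, 39]
push(21) -> [39, 39, 21]
push(14) -> [39, 39, 21, 14]
push(18) -> [39, 39, 21, 14, 18]
peek()->18
peek()->18
pop()->18, [39, 39, 21, 14]
pop()->14, [39, 39, 21]

Final stack: [39, 39, 21]


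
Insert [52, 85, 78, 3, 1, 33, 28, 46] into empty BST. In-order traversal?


Insert 52: root
Insert 85: R from 52
Insert 78: R from 52 -> L from 85
Insert 3: L from 52
Insert 1: L from 52 -> L from 3
Insert 33: L from 52 -> R from 3
Insert 28: L from 52 -> R from 3 -> L from 33
Insert 46: L from 52 -> R from 3 -> R from 33

In-order: [1, 3, 28, 33, 46, 52, 78, 85]


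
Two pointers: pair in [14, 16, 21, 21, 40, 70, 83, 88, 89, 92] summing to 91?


lo=0(14)+hi=9(92)=106
lo=0(14)+hi=8(89)=103
lo=0(14)+hi=7(88)=102
lo=0(14)+hi=6(83)=97
lo=0(14)+hi=5(70)=84
lo=1(16)+hi=5(70)=86
lo=2(21)+hi=5(70)=91

Yes: 21+70=91


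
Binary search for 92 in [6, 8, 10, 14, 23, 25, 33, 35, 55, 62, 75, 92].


Step 1: lo=0, hi=11, mid=5, val=25
Step 2: lo=6, hi=11, mid=8, val=55
Step 3: lo=9, hi=11, mid=10, val=75
Step 4: lo=11, hi=11, mid=11, val=92

Found at index 11


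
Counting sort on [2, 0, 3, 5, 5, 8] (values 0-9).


Input: [2, 0, 3, 5, 5, 8]
Counts: [1, 0, 1, 1, 0, 2, 0, 0, 1, 0]

Sorted: [0, 2, 3, 5, 5, 8]


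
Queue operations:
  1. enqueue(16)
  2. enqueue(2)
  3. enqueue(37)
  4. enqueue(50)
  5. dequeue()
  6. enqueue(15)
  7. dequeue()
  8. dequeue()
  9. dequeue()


enqueue(16) -> [16]
enqueue(2) -> [16, 2]
enqueue(37) -> [16, 2, 37]
enqueue(50) -> [16, 2, 37, 50]
dequeue()->16, [2, 37, 50]
enqueue(15) -> [2, 37, 50, 15]
dequeue()->2, [37, 50, 15]
dequeue()->37, [50, 15]
dequeue()->50, [15]

Final queue: [15]


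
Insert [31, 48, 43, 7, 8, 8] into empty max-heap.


Insert 31: [31]
Insert 48: [48, 31]
Insert 43: [48, 31, 43]
Insert 7: [48, 31, 43, 7]
Insert 8: [48, 31, 43, 7, 8]
Insert 8: [48, 31, 43, 7, 8, 8]

Final heap: [48, 31, 43, 7, 8, 8]


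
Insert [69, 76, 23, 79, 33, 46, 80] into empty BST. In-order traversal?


Insert 69: root
Insert 76: R from 69
Insert 23: L from 69
Insert 79: R from 69 -> R from 76
Insert 33: L from 69 -> R from 23
Insert 46: L from 69 -> R from 23 -> R from 33
Insert 80: R from 69 -> R from 76 -> R from 79

In-order: [23, 33, 46, 69, 76, 79, 80]


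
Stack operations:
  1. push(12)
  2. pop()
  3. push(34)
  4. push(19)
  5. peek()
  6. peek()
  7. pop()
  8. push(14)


push(12) -> [12]
pop()->12, []
push(34) -> [34]
push(19) -> [34, 19]
peek()->19
peek()->19
pop()->19, [34]
push(14) -> [34, 14]

Final stack: [34, 14]


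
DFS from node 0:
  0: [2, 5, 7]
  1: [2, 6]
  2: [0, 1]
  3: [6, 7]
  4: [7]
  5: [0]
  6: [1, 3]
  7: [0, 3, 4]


Visit 0, push [7, 5, 2]
Visit 2, push [1]
Visit 1, push [6]
Visit 6, push [3]
Visit 3, push [7]
Visit 7, push [4]
Visit 4, push []
Visit 5, push []

DFS order: [0, 2, 1, 6, 3, 7, 4, 5]


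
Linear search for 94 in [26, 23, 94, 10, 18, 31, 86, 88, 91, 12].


i=0: 26!=94
i=1: 23!=94
i=2: 94==94 found!

Found at 2, 3 comps


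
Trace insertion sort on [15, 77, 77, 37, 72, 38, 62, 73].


Initial: [15, 77, 77, 37, 72, 38, 62, 73]
Insert 77: [15, 77, 77, 37, 72, 38, 62, 73]
Insert 77: [15, 77, 77, 37, 72, 38, 62, 73]
Insert 37: [15, 37, 77, 77, 72, 38, 62, 73]
Insert 72: [15, 37, 72, 77, 77, 38, 62, 73]
Insert 38: [15, 37, 38, 72, 77, 77, 62, 73]
Insert 62: [15, 37, 38, 62, 72, 77, 77, 73]
Insert 73: [15, 37, 38, 62, 72, 73, 77, 77]

Sorted: [15, 37, 38, 62, 72, 73, 77, 77]


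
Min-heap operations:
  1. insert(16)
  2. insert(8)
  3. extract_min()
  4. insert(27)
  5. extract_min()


insert(16) -> [16]
insert(8) -> [8, 16]
extract_min()->8, [16]
insert(27) -> [16, 27]
extract_min()->16, [27]

Final heap: [27]


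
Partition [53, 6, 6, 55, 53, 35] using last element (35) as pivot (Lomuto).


Pivot: 35
  6 <= 35: swap -> [6, 53, 6, 55, 53, 35]
  6 <= 35: swap -> [6, 6, 53, 55, 53, 35]
Place pivot at 2: [6, 6, 35, 55, 53, 53]

Partitioned: [6, 6, 35, 55, 53, 53]


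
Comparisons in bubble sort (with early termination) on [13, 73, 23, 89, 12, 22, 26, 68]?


Algorithm: bubble sort (with early termination)
Input: [13, 73, 23, 89, 12, 22, 26, 68]
Sorted: [12, 13, 22, 23, 26, 68, 73, 89]

25


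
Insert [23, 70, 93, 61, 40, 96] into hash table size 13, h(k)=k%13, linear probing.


Insert 23: h=10 -> slot 10
Insert 70: h=5 -> slot 5
Insert 93: h=2 -> slot 2
Insert 61: h=9 -> slot 9
Insert 40: h=1 -> slot 1
Insert 96: h=5, 1 probes -> slot 6

Table: [None, 40, 93, None, None, 70, 96, None, None, 61, 23, None, None]


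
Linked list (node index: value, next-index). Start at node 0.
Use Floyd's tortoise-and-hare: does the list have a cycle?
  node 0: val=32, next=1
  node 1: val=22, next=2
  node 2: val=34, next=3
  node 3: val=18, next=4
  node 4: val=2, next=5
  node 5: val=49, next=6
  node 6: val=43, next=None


Floyd's tortoise (slow, +1) and hare (fast, +2):
  init: slow=0, fast=0
  step 1: slow=1, fast=2
  step 2: slow=2, fast=4
  step 3: slow=3, fast=6
  step 4: fast -> None, no cycle

Cycle: no


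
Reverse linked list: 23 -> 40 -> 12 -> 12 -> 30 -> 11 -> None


Step 1: curr=23, set curr.next=prev(None) | reversed so far: 23
Step 2: curr=40, set curr.next=prev(23) | reversed so far: 40 -> 23
Step 3: curr=12, set curr.next=prev(40) | reversed so far: 12 -> 40 -> 23
Step 4: curr=12, set curr.next=prev(12) | reversed so far: 12 -> 12 -> 40 -> 23
Step 5: curr=30, set curr.next=prev(12) | reversed so far: 30 -> 12 -> 12 -> 40 -> 23
Step 6: curr=11, set curr.next=prev(30) | reversed so far: 11 -> 30 -> 12 -> 12 -> 40 -> 23

11 -> 30 -> 12 -> 12 -> 40 -> 23 -> None


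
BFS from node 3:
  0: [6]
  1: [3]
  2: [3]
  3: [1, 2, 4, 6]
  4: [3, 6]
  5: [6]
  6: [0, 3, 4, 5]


Visit 3, enqueue [1, 2, 4, 6]
Visit 1, enqueue []
Visit 2, enqueue []
Visit 4, enqueue []
Visit 6, enqueue [0, 5]
Visit 0, enqueue []
Visit 5, enqueue []

BFS order: [3, 1, 2, 4, 6, 0, 5]


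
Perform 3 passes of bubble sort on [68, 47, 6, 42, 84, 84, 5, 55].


Initial: [68, 47, 6, 42, 84, 84, 5, 55]
Pass 1: [47, 6, 42, 68, 84, 5, 55, 84] (5 swaps)
Pass 2: [6, 42, 47, 68, 5, 55, 84, 84] (4 swaps)
Pass 3: [6, 42, 47, 5, 55, 68, 84, 84] (2 swaps)

After 3 passes: [6, 42, 47, 5, 55, 68, 84, 84]


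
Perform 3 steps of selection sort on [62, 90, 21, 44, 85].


Initial: [62, 90, 21, 44, 85]
Step 1: min=21 at 2
  Swap: [21, 90, 62, 44, 85]
Step 2: min=44 at 3
  Swap: [21, 44, 62, 90, 85]
Step 3: min=62 at 2
  Swap: [21, 44, 62, 90, 85]

After 3 steps: [21, 44, 62, 90, 85]


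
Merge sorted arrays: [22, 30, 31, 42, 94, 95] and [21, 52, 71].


Take 21 from B
Take 22 from A
Take 30 from A
Take 31 from A
Take 42 from A
Take 52 from B
Take 71 from B

Merged: [21, 22, 30, 31, 42, 52, 71, 94, 95]


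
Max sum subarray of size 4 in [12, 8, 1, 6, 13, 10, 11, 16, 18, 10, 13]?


[0:4]: 27
[1:5]: 28
[2:6]: 30
[3:7]: 40
[4:8]: 50
[5:9]: 55
[6:10]: 55
[7:11]: 57

Max: 57 at [7:11]


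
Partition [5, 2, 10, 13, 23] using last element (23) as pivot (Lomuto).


Pivot: 23
  5 <= 23: advance i (no swap)
  2 <= 23: advance i (no swap)
  10 <= 23: advance i (no swap)
  13 <= 23: advance i (no swap)
Place pivot at 4: [5, 2, 10, 13, 23]

Partitioned: [5, 2, 10, 13, 23]


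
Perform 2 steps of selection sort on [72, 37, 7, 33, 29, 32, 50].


Initial: [72, 37, 7, 33, 29, 32, 50]
Step 1: min=7 at 2
  Swap: [7, 37, 72, 33, 29, 32, 50]
Step 2: min=29 at 4
  Swap: [7, 29, 72, 33, 37, 32, 50]

After 2 steps: [7, 29, 72, 33, 37, 32, 50]


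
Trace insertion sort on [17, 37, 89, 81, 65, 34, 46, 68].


Initial: [17, 37, 89, 81, 65, 34, 46, 68]
Insert 37: [17, 37, 89, 81, 65, 34, 46, 68]
Insert 89: [17, 37, 89, 81, 65, 34, 46, 68]
Insert 81: [17, 37, 81, 89, 65, 34, 46, 68]
Insert 65: [17, 37, 65, 81, 89, 34, 46, 68]
Insert 34: [17, 34, 37, 65, 81, 89, 46, 68]
Insert 46: [17, 34, 37, 46, 65, 81, 89, 68]
Insert 68: [17, 34, 37, 46, 65, 68, 81, 89]

Sorted: [17, 34, 37, 46, 65, 68, 81, 89]


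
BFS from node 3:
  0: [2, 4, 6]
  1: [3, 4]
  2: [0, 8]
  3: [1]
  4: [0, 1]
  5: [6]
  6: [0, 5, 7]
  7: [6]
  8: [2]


Visit 3, enqueue [1]
Visit 1, enqueue [4]
Visit 4, enqueue [0]
Visit 0, enqueue [2, 6]
Visit 2, enqueue [8]
Visit 6, enqueue [5, 7]
Visit 8, enqueue []
Visit 5, enqueue []
Visit 7, enqueue []

BFS order: [3, 1, 4, 0, 2, 6, 8, 5, 7]


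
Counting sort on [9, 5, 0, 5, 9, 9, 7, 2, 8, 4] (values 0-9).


Input: [9, 5, 0, 5, 9, 9, 7, 2, 8, 4]
Counts: [1, 0, 1, 0, 1, 2, 0, 1, 1, 3]

Sorted: [0, 2, 4, 5, 5, 7, 8, 9, 9, 9]


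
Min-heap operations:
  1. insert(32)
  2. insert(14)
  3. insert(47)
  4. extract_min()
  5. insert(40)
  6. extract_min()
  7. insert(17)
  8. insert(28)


insert(32) -> [32]
insert(14) -> [14, 32]
insert(47) -> [14, 32, 47]
extract_min()->14, [32, 47]
insert(40) -> [32, 47, 40]
extract_min()->32, [40, 47]
insert(17) -> [17, 47, 40]
insert(28) -> [17, 28, 40, 47]

Final heap: [17, 28, 40, 47]


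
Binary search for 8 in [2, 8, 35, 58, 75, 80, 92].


Step 1: lo=0, hi=6, mid=3, val=58
Step 2: lo=0, hi=2, mid=1, val=8

Found at index 1


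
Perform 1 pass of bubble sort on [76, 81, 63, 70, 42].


Initial: [76, 81, 63, 70, 42]
Pass 1: [76, 63, 70, 42, 81] (3 swaps)

After 1 pass: [76, 63, 70, 42, 81]


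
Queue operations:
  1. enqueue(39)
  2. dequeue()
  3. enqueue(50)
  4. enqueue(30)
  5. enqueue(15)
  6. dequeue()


enqueue(39) -> [39]
dequeue()->39, []
enqueue(50) -> [50]
enqueue(30) -> [50, 30]
enqueue(15) -> [50, 30, 15]
dequeue()->50, [30, 15]

Final queue: [30, 15]


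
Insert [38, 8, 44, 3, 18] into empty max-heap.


Insert 38: [38]
Insert 8: [38, 8]
Insert 44: [44, 8, 38]
Insert 3: [44, 8, 38, 3]
Insert 18: [44, 18, 38, 3, 8]

Final heap: [44, 18, 38, 3, 8]


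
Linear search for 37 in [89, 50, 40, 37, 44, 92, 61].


i=0: 89!=37
i=1: 50!=37
i=2: 40!=37
i=3: 37==37 found!

Found at 3, 4 comps


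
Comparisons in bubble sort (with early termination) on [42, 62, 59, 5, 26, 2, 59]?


Algorithm: bubble sort (with early termination)
Input: [42, 62, 59, 5, 26, 2, 59]
Sorted: [2, 5, 26, 42, 59, 59, 62]

21


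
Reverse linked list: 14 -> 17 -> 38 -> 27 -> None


Step 1: curr=14, set curr.next=prev(None) | reversed so far: 14
Step 2: curr=17, set curr.next=prev(14) | reversed so far: 17 -> 14
Step 3: curr=38, set curr.next=prev(17) | reversed so far: 38 -> 17 -> 14
Step 4: curr=27, set curr.next=prev(38) | reversed so far: 27 -> 38 -> 17 -> 14

27 -> 38 -> 17 -> 14 -> None


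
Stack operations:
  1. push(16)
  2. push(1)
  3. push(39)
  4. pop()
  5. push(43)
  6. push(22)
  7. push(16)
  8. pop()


push(16) -> [16]
push(1) -> [16, 1]
push(39) -> [16, 1, 39]
pop()->39, [16, 1]
push(43) -> [16, 1, 43]
push(22) -> [16, 1, 43, 22]
push(16) -> [16, 1, 43, 22, 16]
pop()->16, [16, 1, 43, 22]

Final stack: [16, 1, 43, 22]


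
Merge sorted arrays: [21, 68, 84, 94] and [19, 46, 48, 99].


Take 19 from B
Take 21 from A
Take 46 from B
Take 48 from B
Take 68 from A
Take 84 from A
Take 94 from A

Merged: [19, 21, 46, 48, 68, 84, 94, 99]


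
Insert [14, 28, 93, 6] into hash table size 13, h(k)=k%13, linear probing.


Insert 14: h=1 -> slot 1
Insert 28: h=2 -> slot 2
Insert 93: h=2, 1 probes -> slot 3
Insert 6: h=6 -> slot 6

Table: [None, 14, 28, 93, None, None, 6, None, None, None, None, None, None]


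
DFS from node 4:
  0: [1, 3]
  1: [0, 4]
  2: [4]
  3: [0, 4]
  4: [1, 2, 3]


Visit 4, push [3, 2, 1]
Visit 1, push [0]
Visit 0, push [3]
Visit 3, push []
Visit 2, push []

DFS order: [4, 1, 0, 3, 2]


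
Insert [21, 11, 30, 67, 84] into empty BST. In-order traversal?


Insert 21: root
Insert 11: L from 21
Insert 30: R from 21
Insert 67: R from 21 -> R from 30
Insert 84: R from 21 -> R from 30 -> R from 67

In-order: [11, 21, 30, 67, 84]


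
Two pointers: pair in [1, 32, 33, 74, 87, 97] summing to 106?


lo=0(1)+hi=5(97)=98
lo=1(32)+hi=5(97)=129
lo=1(32)+hi=4(87)=119
lo=1(32)+hi=3(74)=106

Yes: 32+74=106


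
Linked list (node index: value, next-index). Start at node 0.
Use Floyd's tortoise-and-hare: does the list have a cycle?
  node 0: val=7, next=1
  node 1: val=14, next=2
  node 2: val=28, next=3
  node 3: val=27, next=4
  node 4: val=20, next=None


Floyd's tortoise (slow, +1) and hare (fast, +2):
  init: slow=0, fast=0
  step 1: slow=1, fast=2
  step 2: slow=2, fast=4
  step 3: fast -> None, no cycle

Cycle: no


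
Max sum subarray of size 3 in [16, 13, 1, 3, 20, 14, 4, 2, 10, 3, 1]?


[0:3]: 30
[1:4]: 17
[2:5]: 24
[3:6]: 37
[4:7]: 38
[5:8]: 20
[6:9]: 16
[7:10]: 15
[8:11]: 14

Max: 38 at [4:7]


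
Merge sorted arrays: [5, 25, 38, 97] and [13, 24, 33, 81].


Take 5 from A
Take 13 from B
Take 24 from B
Take 25 from A
Take 33 from B
Take 38 from A
Take 81 from B

Merged: [5, 13, 24, 25, 33, 38, 81, 97]


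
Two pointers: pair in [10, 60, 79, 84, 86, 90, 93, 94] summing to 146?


lo=0(10)+hi=7(94)=104
lo=1(60)+hi=7(94)=154
lo=1(60)+hi=6(93)=153
lo=1(60)+hi=5(90)=150
lo=1(60)+hi=4(86)=146

Yes: 60+86=146


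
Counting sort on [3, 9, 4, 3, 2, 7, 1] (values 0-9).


Input: [3, 9, 4, 3, 2, 7, 1]
Counts: [0, 1, 1, 2, 1, 0, 0, 1, 0, 1]

Sorted: [1, 2, 3, 3, 4, 7, 9]


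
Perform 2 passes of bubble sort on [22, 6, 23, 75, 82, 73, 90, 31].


Initial: [22, 6, 23, 75, 82, 73, 90, 31]
Pass 1: [6, 22, 23, 75, 73, 82, 31, 90] (3 swaps)
Pass 2: [6, 22, 23, 73, 75, 31, 82, 90] (2 swaps)

After 2 passes: [6, 22, 23, 73, 75, 31, 82, 90]


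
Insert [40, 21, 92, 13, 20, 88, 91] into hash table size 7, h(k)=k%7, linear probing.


Insert 40: h=5 -> slot 5
Insert 21: h=0 -> slot 0
Insert 92: h=1 -> slot 1
Insert 13: h=6 -> slot 6
Insert 20: h=6, 3 probes -> slot 2
Insert 88: h=4 -> slot 4
Insert 91: h=0, 3 probes -> slot 3

Table: [21, 92, 20, 91, 88, 40, 13]


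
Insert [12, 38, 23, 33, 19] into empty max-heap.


Insert 12: [12]
Insert 38: [38, 12]
Insert 23: [38, 12, 23]
Insert 33: [38, 33, 23, 12]
Insert 19: [38, 33, 23, 12, 19]

Final heap: [38, 33, 23, 12, 19]


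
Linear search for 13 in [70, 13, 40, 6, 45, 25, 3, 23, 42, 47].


i=0: 70!=13
i=1: 13==13 found!

Found at 1, 2 comps


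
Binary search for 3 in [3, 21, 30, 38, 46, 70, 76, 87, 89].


Step 1: lo=0, hi=8, mid=4, val=46
Step 2: lo=0, hi=3, mid=1, val=21
Step 3: lo=0, hi=0, mid=0, val=3

Found at index 0


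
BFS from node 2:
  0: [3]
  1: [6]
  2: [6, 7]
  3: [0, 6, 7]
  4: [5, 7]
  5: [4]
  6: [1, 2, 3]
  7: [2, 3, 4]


Visit 2, enqueue [6, 7]
Visit 6, enqueue [1, 3]
Visit 7, enqueue [4]
Visit 1, enqueue []
Visit 3, enqueue [0]
Visit 4, enqueue [5]
Visit 0, enqueue []
Visit 5, enqueue []

BFS order: [2, 6, 7, 1, 3, 4, 0, 5]


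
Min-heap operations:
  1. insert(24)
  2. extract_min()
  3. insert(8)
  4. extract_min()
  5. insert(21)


insert(24) -> [24]
extract_min()->24, []
insert(8) -> [8]
extract_min()->8, []
insert(21) -> [21]

Final heap: [21]


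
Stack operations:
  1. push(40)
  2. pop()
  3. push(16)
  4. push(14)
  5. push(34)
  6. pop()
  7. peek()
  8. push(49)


push(40) -> [40]
pop()->40, []
push(16) -> [16]
push(14) -> [16, 14]
push(34) -> [16, 14, 34]
pop()->34, [16, 14]
peek()->14
push(49) -> [16, 14, 49]

Final stack: [16, 14, 49]


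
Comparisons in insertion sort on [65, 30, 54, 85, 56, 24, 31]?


Algorithm: insertion sort
Input: [65, 30, 54, 85, 56, 24, 31]
Sorted: [24, 30, 31, 54, 56, 65, 85]

17


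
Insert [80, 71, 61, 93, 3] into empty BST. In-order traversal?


Insert 80: root
Insert 71: L from 80
Insert 61: L from 80 -> L from 71
Insert 93: R from 80
Insert 3: L from 80 -> L from 71 -> L from 61

In-order: [3, 61, 71, 80, 93]


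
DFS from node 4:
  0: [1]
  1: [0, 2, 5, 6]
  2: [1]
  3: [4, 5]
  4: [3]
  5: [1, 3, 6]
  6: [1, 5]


Visit 4, push [3]
Visit 3, push [5]
Visit 5, push [6, 1]
Visit 1, push [6, 2, 0]
Visit 0, push []
Visit 2, push []
Visit 6, push []

DFS order: [4, 3, 5, 1, 0, 2, 6]


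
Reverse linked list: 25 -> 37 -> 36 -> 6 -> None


Step 1: curr=25, set curr.next=prev(None) | reversed so far: 25
Step 2: curr=37, set curr.next=prev(25) | reversed so far: 37 -> 25
Step 3: curr=36, set curr.next=prev(37) | reversed so far: 36 -> 37 -> 25
Step 4: curr=6, set curr.next=prev(36) | reversed so far: 6 -> 36 -> 37 -> 25

6 -> 36 -> 37 -> 25 -> None


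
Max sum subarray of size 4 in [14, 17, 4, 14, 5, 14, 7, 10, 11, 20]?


[0:4]: 49
[1:5]: 40
[2:6]: 37
[3:7]: 40
[4:8]: 36
[5:9]: 42
[6:10]: 48

Max: 49 at [0:4]


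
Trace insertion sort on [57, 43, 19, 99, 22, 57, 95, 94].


Initial: [57, 43, 19, 99, 22, 57, 95, 94]
Insert 43: [43, 57, 19, 99, 22, 57, 95, 94]
Insert 19: [19, 43, 57, 99, 22, 57, 95, 94]
Insert 99: [19, 43, 57, 99, 22, 57, 95, 94]
Insert 22: [19, 22, 43, 57, 99, 57, 95, 94]
Insert 57: [19, 22, 43, 57, 57, 99, 95, 94]
Insert 95: [19, 22, 43, 57, 57, 95, 99, 94]
Insert 94: [19, 22, 43, 57, 57, 94, 95, 99]

Sorted: [19, 22, 43, 57, 57, 94, 95, 99]


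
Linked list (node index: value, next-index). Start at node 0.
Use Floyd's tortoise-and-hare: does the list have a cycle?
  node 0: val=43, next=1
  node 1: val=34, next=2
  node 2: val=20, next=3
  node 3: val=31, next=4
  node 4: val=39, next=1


Floyd's tortoise (slow, +1) and hare (fast, +2):
  init: slow=0, fast=0
  step 1: slow=1, fast=2
  step 2: slow=2, fast=4
  step 3: slow=3, fast=2
  step 4: slow=4, fast=4
  slow == fast at node 4: cycle detected

Cycle: yes


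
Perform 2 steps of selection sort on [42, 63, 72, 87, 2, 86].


Initial: [42, 63, 72, 87, 2, 86]
Step 1: min=2 at 4
  Swap: [2, 63, 72, 87, 42, 86]
Step 2: min=42 at 4
  Swap: [2, 42, 72, 87, 63, 86]

After 2 steps: [2, 42, 72, 87, 63, 86]


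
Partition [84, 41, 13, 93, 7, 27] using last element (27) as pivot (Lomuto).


Pivot: 27
  13 <= 27: swap -> [13, 41, 84, 93, 7, 27]
  7 <= 27: swap -> [13, 7, 84, 93, 41, 27]
Place pivot at 2: [13, 7, 27, 93, 41, 84]

Partitioned: [13, 7, 27, 93, 41, 84]


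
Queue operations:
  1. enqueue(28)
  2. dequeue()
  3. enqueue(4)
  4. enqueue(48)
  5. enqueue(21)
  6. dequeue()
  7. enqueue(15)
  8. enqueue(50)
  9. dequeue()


enqueue(28) -> [28]
dequeue()->28, []
enqueue(4) -> [4]
enqueue(48) -> [4, 48]
enqueue(21) -> [4, 48, 21]
dequeue()->4, [48, 21]
enqueue(15) -> [48, 21, 15]
enqueue(50) -> [48, 21, 15, 50]
dequeue()->48, [21, 15, 50]

Final queue: [21, 15, 50]


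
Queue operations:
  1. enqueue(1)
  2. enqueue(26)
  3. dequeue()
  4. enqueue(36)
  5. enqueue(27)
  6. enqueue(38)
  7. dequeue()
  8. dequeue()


enqueue(1) -> [1]
enqueue(26) -> [1, 26]
dequeue()->1, [26]
enqueue(36) -> [26, 36]
enqueue(27) -> [26, 36, 27]
enqueue(38) -> [26, 36, 27, 38]
dequeue()->26, [36, 27, 38]
dequeue()->36, [27, 38]

Final queue: [27, 38]


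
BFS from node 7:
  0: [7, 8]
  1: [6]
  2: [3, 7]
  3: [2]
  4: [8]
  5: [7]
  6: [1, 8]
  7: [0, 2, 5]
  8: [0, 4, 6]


Visit 7, enqueue [0, 2, 5]
Visit 0, enqueue [8]
Visit 2, enqueue [3]
Visit 5, enqueue []
Visit 8, enqueue [4, 6]
Visit 3, enqueue []
Visit 4, enqueue []
Visit 6, enqueue [1]
Visit 1, enqueue []

BFS order: [7, 0, 2, 5, 8, 3, 4, 6, 1]


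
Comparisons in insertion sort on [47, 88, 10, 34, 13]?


Algorithm: insertion sort
Input: [47, 88, 10, 34, 13]
Sorted: [10, 13, 34, 47, 88]

10


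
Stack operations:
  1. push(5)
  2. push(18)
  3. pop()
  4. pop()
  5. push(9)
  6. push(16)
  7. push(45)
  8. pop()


push(5) -> [5]
push(18) -> [5, 18]
pop()->18, [5]
pop()->5, []
push(9) -> [9]
push(16) -> [9, 16]
push(45) -> [9, 16, 45]
pop()->45, [9, 16]

Final stack: [9, 16]


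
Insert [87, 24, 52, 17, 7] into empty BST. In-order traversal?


Insert 87: root
Insert 24: L from 87
Insert 52: L from 87 -> R from 24
Insert 17: L from 87 -> L from 24
Insert 7: L from 87 -> L from 24 -> L from 17

In-order: [7, 17, 24, 52, 87]


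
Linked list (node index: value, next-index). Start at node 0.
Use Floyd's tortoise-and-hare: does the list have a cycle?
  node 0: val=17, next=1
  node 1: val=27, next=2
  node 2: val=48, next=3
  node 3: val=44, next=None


Floyd's tortoise (slow, +1) and hare (fast, +2):
  init: slow=0, fast=0
  step 1: slow=1, fast=2
  step 2: fast 2->3->None, no cycle

Cycle: no


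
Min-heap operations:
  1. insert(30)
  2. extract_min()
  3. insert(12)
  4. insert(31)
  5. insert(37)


insert(30) -> [30]
extract_min()->30, []
insert(12) -> [12]
insert(31) -> [12, 31]
insert(37) -> [12, 31, 37]

Final heap: [12, 31, 37]


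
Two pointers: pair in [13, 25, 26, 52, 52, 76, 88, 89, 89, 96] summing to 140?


lo=0(13)+hi=9(96)=109
lo=1(25)+hi=9(96)=121
lo=2(26)+hi=9(96)=122
lo=3(52)+hi=9(96)=148
lo=3(52)+hi=8(89)=141
lo=3(52)+hi=7(89)=141
lo=3(52)+hi=6(88)=140

Yes: 52+88=140


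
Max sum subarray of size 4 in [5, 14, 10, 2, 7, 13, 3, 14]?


[0:4]: 31
[1:5]: 33
[2:6]: 32
[3:7]: 25
[4:8]: 37

Max: 37 at [4:8]


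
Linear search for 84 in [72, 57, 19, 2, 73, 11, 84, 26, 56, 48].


i=0: 72!=84
i=1: 57!=84
i=2: 19!=84
i=3: 2!=84
i=4: 73!=84
i=5: 11!=84
i=6: 84==84 found!

Found at 6, 7 comps


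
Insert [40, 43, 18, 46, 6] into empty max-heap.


Insert 40: [40]
Insert 43: [43, 40]
Insert 18: [43, 40, 18]
Insert 46: [46, 43, 18, 40]
Insert 6: [46, 43, 18, 40, 6]

Final heap: [46, 43, 18, 40, 6]


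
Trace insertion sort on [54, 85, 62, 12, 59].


Initial: [54, 85, 62, 12, 59]
Insert 85: [54, 85, 62, 12, 59]
Insert 62: [54, 62, 85, 12, 59]
Insert 12: [12, 54, 62, 85, 59]
Insert 59: [12, 54, 59, 62, 85]

Sorted: [12, 54, 59, 62, 85]


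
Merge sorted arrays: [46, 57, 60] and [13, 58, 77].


Take 13 from B
Take 46 from A
Take 57 from A
Take 58 from B
Take 60 from A

Merged: [13, 46, 57, 58, 60, 77]


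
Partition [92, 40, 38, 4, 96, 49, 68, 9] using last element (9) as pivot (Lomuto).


Pivot: 9
  4 <= 9: swap -> [4, 40, 38, 92, 96, 49, 68, 9]
Place pivot at 1: [4, 9, 38, 92, 96, 49, 68, 40]

Partitioned: [4, 9, 38, 92, 96, 49, 68, 40]
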